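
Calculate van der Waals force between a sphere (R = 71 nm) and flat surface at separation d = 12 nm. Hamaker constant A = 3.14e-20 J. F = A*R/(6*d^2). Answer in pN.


Convert to SI: R = 71 nm = 7.1e-08 m, d = 12 nm = 1.2e-08 m
F = A * R / (6 * d^2)
F = 3.14e-20 * 7.1e-08 / (6 * (1.2e-08)^2)
F = 2.58032e-12 N = 2.58 pN

2.58


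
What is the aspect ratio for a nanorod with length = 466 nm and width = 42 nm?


Aspect ratio AR = length / diameter
AR = 466 / 42
AR = 11.1

11.1


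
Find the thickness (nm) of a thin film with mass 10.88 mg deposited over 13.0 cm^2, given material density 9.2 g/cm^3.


Convert: m = 10.88 mg = 1.0880e-05 kg, A = 13.0 cm^2 = 1.3000e-03 m^2, rho = 9.2 g/cm^3 = 9200 kg/m^3
t = m / (A * rho)
t = 1.0880e-05 / (1.3000e-03 * 9200)
t = 9.0970e-07 m = 909.7 nm

909.7


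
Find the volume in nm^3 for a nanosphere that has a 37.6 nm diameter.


Radius r = 37.6/2 = 18.8 nm
Volume V = (4/3) * pi * r^3
V = (4/3) * pi * (18.8)^3
V = 27833.14 nm^3

27833.14


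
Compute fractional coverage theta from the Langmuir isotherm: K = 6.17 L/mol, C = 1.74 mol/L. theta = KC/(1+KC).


Langmuir isotherm: theta = K*C / (1 + K*C)
K*C = 6.17 * 1.74 = 10.7358
theta = 10.7358 / (1 + 10.7358) = 10.7358 / 11.7358
theta = 0.9148

0.9148


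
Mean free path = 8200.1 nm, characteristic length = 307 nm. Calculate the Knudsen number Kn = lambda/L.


Knudsen number Kn = lambda / L
Kn = 8200.1 / 307
Kn = 26.7104

26.7104


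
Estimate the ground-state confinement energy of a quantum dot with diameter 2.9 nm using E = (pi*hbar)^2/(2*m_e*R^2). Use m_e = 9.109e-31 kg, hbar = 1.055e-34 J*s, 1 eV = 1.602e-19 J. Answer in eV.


Radius R = 2.9/2 = 1.45 nm = 1.45e-09 m
E = (pi * 1.055e-34)^2 / (2 * 9.109e-31 * (1.45e-09)^2)
E(J) = 2.86793e-20
E = E(J) / 1.602e-19 = 0.179 eV

0.179


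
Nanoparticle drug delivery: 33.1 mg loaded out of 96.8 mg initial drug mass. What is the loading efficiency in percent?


Drug loading efficiency = (drug loaded / drug initial) * 100
DLE = 33.1 / 96.8 * 100
DLE = 0.3419 * 100
DLE = 34.19%

34.19


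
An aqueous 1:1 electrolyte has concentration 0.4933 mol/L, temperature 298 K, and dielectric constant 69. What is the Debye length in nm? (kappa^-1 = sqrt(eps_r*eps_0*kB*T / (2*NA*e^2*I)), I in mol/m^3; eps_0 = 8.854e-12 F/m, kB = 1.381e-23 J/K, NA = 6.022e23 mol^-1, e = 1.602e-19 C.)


Ionic strength I = 0.4933 * 1^2 * 1000 = 493.3 mol/m^3
kappa^-1 = sqrt(69 * 8.854e-12 * 1.381e-23 * 298 / (2 * 6.022e23 * (1.602e-19)^2 * 493.3))
kappa^-1 = 0.406 nm

0.406


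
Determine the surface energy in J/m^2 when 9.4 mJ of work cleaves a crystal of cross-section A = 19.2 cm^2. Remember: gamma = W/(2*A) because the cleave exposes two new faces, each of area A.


Convert: A = 19.2 cm^2 = 0.00192 m^2, W = 9.4 mJ = 0.0094 J
Cleaving exposes two faces of area A, so total new surface = 2*A and gamma = W / (2*A)
gamma = 0.0094 / (2 * 0.00192)
gamma = 2.448 J/m^2

2.448


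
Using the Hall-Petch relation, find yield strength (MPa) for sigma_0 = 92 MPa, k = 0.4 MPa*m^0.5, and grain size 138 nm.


d = 138 nm = 1.38e-07 m
sqrt(d) = 0.0003714835
Hall-Petch contribution = k / sqrt(d) = 0.4 / 0.0003714835 = 1076.8 MPa
sigma = sigma_0 + k/sqrt(d) = 92 + 1076.8 = 1168.8 MPa

1168.8


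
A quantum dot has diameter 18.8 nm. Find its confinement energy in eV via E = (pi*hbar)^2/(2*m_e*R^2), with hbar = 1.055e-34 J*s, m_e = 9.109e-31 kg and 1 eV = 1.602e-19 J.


Radius R = 18.8/2 = 9.4 nm = 9.4e-09 m
E = (pi * 1.055e-34)^2 / (2 * 9.109e-31 * (9.4e-09)^2)
E(J) = 6.82415e-22
E = E(J) / 1.602e-19 = 0.0043 eV

0.0043


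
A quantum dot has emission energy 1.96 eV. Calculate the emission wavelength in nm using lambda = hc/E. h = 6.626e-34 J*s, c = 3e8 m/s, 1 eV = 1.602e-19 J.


Convert energy: E = 1.96 eV = 1.96 * 1.602e-19 = 3.13992e-19 J
lambda = h*c / E = 6.626e-34 * 3e8 / 3.13992e-19
lambda = 6.33073e-07 m = 633.1 nm

633.1


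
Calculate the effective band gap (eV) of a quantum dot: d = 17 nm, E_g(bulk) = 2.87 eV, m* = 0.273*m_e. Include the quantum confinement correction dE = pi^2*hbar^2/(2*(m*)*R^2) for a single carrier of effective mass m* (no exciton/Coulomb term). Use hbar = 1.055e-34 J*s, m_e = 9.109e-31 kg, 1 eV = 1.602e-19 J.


Radius R = 17/2 nm = 8.5e-09 m
Confinement energy dE = pi^2 * hbar^2 / (2 * m_eff * m_e * R^2)
dE = pi^2 * (1.055e-34)^2 / (2 * 0.273 * 9.109e-31 * (8.5e-09)^2) J, divided by 1.602e-19 J/eV
dE = 0.0191 eV
Total band gap = E_g(bulk) + dE = 2.87 + 0.0191 = 2.8891 eV

2.8891


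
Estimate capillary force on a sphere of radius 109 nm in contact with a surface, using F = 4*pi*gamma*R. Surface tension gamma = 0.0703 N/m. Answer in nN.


Convert radius: R = 109 nm = 1.09e-07 m
F = 4 * pi * gamma * R
F = 4 * pi * 0.0703 * 1.09e-07
F = 9.62923e-08 N = 96.2923 nN

96.2923


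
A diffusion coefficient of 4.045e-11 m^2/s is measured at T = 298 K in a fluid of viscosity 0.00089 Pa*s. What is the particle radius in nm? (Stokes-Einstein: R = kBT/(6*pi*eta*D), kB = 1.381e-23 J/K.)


Stokes-Einstein: R = kB*T / (6*pi*eta*D)
R = 1.381e-23 * 298 / (6 * pi * 0.00089 * 4.045e-11)
R = 6.06457e-09 m = 6.06 nm

6.06


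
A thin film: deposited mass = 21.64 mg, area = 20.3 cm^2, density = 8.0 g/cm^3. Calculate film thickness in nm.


Convert: m = 21.64 mg = 2.1640e-05 kg, A = 20.3 cm^2 = 2.0300e-03 m^2, rho = 8.0 g/cm^3 = 8000 kg/m^3
t = m / (A * rho)
t = 2.1640e-05 / (2.0300e-03 * 8000)
t = 1.3325e-06 m = 1332.5 nm

1332.5


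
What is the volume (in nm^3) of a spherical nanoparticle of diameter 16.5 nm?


Radius r = 16.5/2 = 8.25 nm
Volume V = (4/3) * pi * r^3
V = (4/3) * pi * (8.25)^3
V = 2352.07 nm^3

2352.07


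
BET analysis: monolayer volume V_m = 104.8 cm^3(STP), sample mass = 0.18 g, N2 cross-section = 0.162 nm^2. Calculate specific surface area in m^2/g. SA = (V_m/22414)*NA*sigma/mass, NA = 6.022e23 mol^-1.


Number of moles in monolayer = V_m / 22414 = 104.8 / 22414 = 0.00467565
Number of molecules = moles * NA = 0.00467565 * 6.022e23
SA = molecules * sigma / mass
SA = (104.8 / 22414) * 6.022e23 * 0.162e-18 / 0.18
SA = 2534.1 m^2/g

2534.1


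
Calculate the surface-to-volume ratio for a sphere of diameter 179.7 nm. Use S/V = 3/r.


Radius r = 179.7/2 = 89.85 nm
S/V = 3 / r = 3 / 89.85
S/V = 0.0334 nm^-1

0.0334


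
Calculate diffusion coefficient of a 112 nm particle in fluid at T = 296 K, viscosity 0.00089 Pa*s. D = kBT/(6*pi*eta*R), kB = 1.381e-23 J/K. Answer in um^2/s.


Radius R = 112/2 = 56 nm = 5.6e-08 m
D = kB*T / (6*pi*eta*R)
D = 1.381e-23 * 296 / (6 * pi * 0.00089 * 5.6e-08)
D = 4.35117e-12 m^2/s = 4.351 um^2/s

4.351


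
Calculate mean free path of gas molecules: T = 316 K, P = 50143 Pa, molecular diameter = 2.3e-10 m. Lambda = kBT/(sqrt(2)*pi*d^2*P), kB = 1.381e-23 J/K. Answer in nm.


Mean free path: lambda = kB*T / (sqrt(2) * pi * d^2 * P)
lambda = 1.381e-23 * 316 / (sqrt(2) * pi * (2.3e-10)^2 * 50143)
lambda = 3.70297e-07 m
lambda = 370.3 nm

370.3


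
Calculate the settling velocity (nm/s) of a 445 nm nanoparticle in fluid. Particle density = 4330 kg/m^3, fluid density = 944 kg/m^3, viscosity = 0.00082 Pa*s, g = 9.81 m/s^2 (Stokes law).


Radius R = 445/2 nm = 2.225e-07 m
Density difference = 4330 - 944 = 3386 kg/m^3
v = 2 * R^2 * (rho_p - rho_f) * g / (9 * eta)
v = 2 * (2.225e-07)^2 * 3386 * 9.81 / (9 * 0.00082)
v = 4.45646e-07 m/s = 445.6456 nm/s

445.6456


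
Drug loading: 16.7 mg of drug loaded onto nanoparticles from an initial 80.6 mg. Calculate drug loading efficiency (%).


Drug loading efficiency = (drug loaded / drug initial) * 100
DLE = 16.7 / 80.6 * 100
DLE = 0.2072 * 100
DLE = 20.72%

20.72


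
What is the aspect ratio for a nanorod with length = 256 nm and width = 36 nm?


Aspect ratio AR = length / diameter
AR = 256 / 36
AR = 7.11

7.11


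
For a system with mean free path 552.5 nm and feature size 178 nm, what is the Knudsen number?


Knudsen number Kn = lambda / L
Kn = 552.5 / 178
Kn = 3.1039

3.1039


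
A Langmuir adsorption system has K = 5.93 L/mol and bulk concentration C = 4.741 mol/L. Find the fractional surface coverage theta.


Langmuir isotherm: theta = K*C / (1 + K*C)
K*C = 5.93 * 4.741 = 28.11413
theta = 28.11413 / (1 + 28.11413) = 28.11413 / 29.11413
theta = 0.9657

0.9657


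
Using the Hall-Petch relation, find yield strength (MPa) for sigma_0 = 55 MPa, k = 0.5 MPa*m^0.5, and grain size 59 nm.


d = 59 nm = 5.9e-08 m
sqrt(d) = 0.0002428992
Hall-Petch contribution = k / sqrt(d) = 0.5 / 0.0002428992 = 2058.5 MPa
sigma = sigma_0 + k/sqrt(d) = 55 + 2058.5 = 2113.5 MPa

2113.5


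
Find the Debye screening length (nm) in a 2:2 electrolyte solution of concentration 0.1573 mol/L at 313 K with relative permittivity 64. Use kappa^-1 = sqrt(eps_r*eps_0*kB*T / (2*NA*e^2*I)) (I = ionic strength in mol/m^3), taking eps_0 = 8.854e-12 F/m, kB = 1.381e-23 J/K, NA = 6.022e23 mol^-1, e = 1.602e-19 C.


Ionic strength I = 0.1573 * 2^2 * 1000 = 629.2 mol/m^3
kappa^-1 = sqrt(64 * 8.854e-12 * 1.381e-23 * 313 / (2 * 6.022e23 * (1.602e-19)^2 * 629.2))
kappa^-1 = 0.355 nm

0.355


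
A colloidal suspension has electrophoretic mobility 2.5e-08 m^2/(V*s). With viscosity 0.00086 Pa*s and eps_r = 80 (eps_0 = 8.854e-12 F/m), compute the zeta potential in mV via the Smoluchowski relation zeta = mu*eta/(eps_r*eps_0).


Smoluchowski equation: zeta = mu * eta / (eps_r * eps_0)
zeta = 2.5e-08 * 0.00086 / (80 * 8.854e-12)
zeta = 0.030354 V = 30.35 mV

30.35


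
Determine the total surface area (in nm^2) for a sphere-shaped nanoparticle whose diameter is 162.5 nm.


Radius r = 162.5/2 = 81.25 nm
Surface area SA = 4 * pi * r^2
SA = 4 * pi * (81.25)^2
SA = 82957.68 nm^2

82957.68


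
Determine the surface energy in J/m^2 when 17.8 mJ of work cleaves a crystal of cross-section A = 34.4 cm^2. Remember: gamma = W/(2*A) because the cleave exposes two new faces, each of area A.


Convert: A = 34.4 cm^2 = 0.00344 m^2, W = 17.8 mJ = 0.0178 J
Cleaving exposes two faces of area A, so total new surface = 2*A and gamma = W / (2*A)
gamma = 0.0178 / (2 * 0.00344)
gamma = 2.587 J/m^2

2.587


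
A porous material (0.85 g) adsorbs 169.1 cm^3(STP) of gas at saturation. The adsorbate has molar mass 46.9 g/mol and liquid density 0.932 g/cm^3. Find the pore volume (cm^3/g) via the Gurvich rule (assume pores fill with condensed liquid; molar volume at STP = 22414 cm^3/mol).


Moles adsorbed n = V_ads / 22414 = 169.1 / 22414 = 7.544392e-03 mol
Liquid volume V_liq = n * M / rho_liq = 7.544392e-03 * 46.9 / 0.932 = 0.37965 cm^3
Specific pore volume V_pore = V_liq / m_sample = 0.37965 / 0.85
V_pore = 0.4466 cm^3/g

0.4466


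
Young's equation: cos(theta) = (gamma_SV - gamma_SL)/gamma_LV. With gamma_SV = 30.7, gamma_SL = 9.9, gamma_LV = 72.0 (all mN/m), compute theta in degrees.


cos(theta) = (gamma_SV - gamma_SL) / gamma_LV
cos(theta) = (30.7 - 9.9) / 72.0
cos(theta) = 0.288889
theta = arccos(0.288889) = 73.21 degrees

73.21


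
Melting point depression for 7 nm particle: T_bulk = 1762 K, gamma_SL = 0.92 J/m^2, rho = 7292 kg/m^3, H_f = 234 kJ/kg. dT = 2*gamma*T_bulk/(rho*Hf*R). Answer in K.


Radius R = 7/2 = 3.5 nm = 3.5e-09 m
Convert H_f = 234 kJ/kg = 234000 J/kg
dT = 2 * gamma_SL * T_bulk / (rho * H_f * R)
dT = 2 * 0.92 * 1762 / (7292 * 234000 * 3.5e-09)
dT = 542.9 K

542.9


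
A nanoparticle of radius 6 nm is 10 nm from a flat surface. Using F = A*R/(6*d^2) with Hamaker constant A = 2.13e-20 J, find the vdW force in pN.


Convert to SI: R = 6 nm = 6e-09 m, d = 10 nm = 1e-08 m
F = A * R / (6 * d^2)
F = 2.13e-20 * 6e-09 / (6 * (1e-08)^2)
F = 2.13e-13 N = 0.213 pN

0.213


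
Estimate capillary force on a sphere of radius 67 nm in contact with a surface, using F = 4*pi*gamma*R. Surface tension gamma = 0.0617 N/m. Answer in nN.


Convert radius: R = 67 nm = 6.7e-08 m
F = 4 * pi * gamma * R
F = 4 * pi * 0.0617 * 6.7e-08
F = 5.19481e-08 N = 51.9481 nN

51.9481


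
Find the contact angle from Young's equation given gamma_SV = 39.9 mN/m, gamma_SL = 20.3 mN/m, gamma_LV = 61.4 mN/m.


cos(theta) = (gamma_SV - gamma_SL) / gamma_LV
cos(theta) = (39.9 - 20.3) / 61.4
cos(theta) = 0.319218
theta = arccos(0.319218) = 71.38 degrees

71.38


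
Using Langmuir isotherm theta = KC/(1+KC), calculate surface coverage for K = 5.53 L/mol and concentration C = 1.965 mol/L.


Langmuir isotherm: theta = K*C / (1 + K*C)
K*C = 5.53 * 1.965 = 10.86645
theta = 10.86645 / (1 + 10.86645) = 10.86645 / 11.86645
theta = 0.9157

0.9157


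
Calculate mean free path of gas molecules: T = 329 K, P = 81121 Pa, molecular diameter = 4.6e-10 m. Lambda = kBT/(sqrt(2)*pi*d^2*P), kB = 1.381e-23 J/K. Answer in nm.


Mean free path: lambda = kB*T / (sqrt(2) * pi * d^2 * P)
lambda = 1.381e-23 * 329 / (sqrt(2) * pi * (4.6e-10)^2 * 81121)
lambda = 5.95766e-08 m
lambda = 59.58 nm

59.58


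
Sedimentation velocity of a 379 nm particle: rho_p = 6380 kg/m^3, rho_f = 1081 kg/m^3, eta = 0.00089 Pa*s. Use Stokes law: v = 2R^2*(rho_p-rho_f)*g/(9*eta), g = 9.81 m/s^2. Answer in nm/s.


Radius R = 379/2 nm = 1.895e-07 m
Density difference = 6380 - 1081 = 5299 kg/m^3
v = 2 * R^2 * (rho_p - rho_f) * g / (9 * eta)
v = 2 * (1.895e-07)^2 * 5299 * 9.81 / (9 * 0.00089)
v = 4.661e-07 m/s = 466.0997 nm/s

466.0997


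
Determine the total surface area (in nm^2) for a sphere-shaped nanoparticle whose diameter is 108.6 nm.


Radius r = 108.6/2 = 54.3 nm
Surface area SA = 4 * pi * r^2
SA = 4 * pi * (54.3)^2
SA = 37051.82 nm^2

37051.82


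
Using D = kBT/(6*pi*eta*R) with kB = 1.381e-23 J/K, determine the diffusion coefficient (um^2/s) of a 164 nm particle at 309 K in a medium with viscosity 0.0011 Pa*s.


Radius R = 164/2 = 82 nm = 8.2e-08 m
D = kB*T / (6*pi*eta*R)
D = 1.381e-23 * 309 / (6 * pi * 0.0011 * 8.2e-08)
D = 2.50983e-12 m^2/s = 2.51 um^2/s

2.51


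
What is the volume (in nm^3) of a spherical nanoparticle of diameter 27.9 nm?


Radius r = 27.9/2 = 13.95 nm
Volume V = (4/3) * pi * r^3
V = (4/3) * pi * (13.95)^3
V = 11371.33 nm^3

11371.33


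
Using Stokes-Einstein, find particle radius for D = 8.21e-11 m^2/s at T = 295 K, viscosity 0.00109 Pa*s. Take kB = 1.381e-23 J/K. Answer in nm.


Stokes-Einstein: R = kB*T / (6*pi*eta*D)
R = 1.381e-23 * 295 / (6 * pi * 0.00109 * 8.21e-11)
R = 2.41515e-09 m = 2.42 nm

2.42


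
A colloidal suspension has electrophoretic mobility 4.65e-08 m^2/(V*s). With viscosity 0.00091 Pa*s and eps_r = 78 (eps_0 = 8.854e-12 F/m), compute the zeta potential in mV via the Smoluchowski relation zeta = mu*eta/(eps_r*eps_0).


Smoluchowski equation: zeta = mu * eta / (eps_r * eps_0)
zeta = 4.65e-08 * 0.00091 / (78 * 8.854e-12)
zeta = 0.061272 V = 61.27 mV

61.27


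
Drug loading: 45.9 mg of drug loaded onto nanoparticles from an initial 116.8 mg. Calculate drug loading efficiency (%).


Drug loading efficiency = (drug loaded / drug initial) * 100
DLE = 45.9 / 116.8 * 100
DLE = 0.393 * 100
DLE = 39.3%

39.3


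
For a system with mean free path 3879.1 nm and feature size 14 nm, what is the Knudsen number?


Knudsen number Kn = lambda / L
Kn = 3879.1 / 14
Kn = 277.0786

277.0786


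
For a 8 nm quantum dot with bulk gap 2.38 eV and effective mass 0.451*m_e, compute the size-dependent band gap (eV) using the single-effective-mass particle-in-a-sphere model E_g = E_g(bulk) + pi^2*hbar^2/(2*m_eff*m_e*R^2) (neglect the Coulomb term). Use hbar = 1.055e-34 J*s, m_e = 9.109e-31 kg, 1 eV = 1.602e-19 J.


Radius R = 8/2 nm = 4e-09 m
Confinement energy dE = pi^2 * hbar^2 / (2 * m_eff * m_e * R^2)
dE = pi^2 * (1.055e-34)^2 / (2 * 0.451 * 9.109e-31 * (4e-09)^2) J, divided by 1.602e-19 J/eV
dE = 0.0522 eV
Total band gap = E_g(bulk) + dE = 2.38 + 0.0522 = 2.4322 eV

2.4322


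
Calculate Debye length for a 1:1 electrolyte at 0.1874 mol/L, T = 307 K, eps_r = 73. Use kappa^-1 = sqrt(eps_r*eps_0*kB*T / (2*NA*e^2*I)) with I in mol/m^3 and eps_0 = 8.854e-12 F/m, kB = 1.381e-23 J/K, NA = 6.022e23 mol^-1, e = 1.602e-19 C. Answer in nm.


Ionic strength I = 0.1874 * 1^2 * 1000 = 187.4 mol/m^3
kappa^-1 = sqrt(73 * 8.854e-12 * 1.381e-23 * 307 / (2 * 6.022e23 * (1.602e-19)^2 * 187.4))
kappa^-1 = 0.688 nm

0.688


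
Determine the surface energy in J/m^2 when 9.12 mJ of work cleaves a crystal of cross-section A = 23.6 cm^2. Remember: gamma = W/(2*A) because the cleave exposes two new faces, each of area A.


Convert: A = 23.6 cm^2 = 0.00236 m^2, W = 9.12 mJ = 0.00912 J
Cleaving exposes two faces of area A, so total new surface = 2*A and gamma = W / (2*A)
gamma = 0.00912 / (2 * 0.00236)
gamma = 1.932 J/m^2

1.932


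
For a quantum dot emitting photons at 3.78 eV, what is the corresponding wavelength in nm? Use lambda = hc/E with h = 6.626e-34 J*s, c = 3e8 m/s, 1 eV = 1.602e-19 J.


Convert energy: E = 3.78 eV = 3.78 * 1.602e-19 = 6.05556e-19 J
lambda = h*c / E = 6.626e-34 * 3e8 / 6.05556e-19
lambda = 3.2826e-07 m = 328.3 nm

328.3


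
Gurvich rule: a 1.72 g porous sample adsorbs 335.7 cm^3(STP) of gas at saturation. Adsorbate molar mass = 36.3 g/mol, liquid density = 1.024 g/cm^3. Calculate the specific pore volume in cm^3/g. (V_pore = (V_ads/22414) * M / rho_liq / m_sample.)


Moles adsorbed n = V_ads / 22414 = 335.7 / 22414 = 1.497725e-02 mol
Liquid volume V_liq = n * M / rho_liq = 1.497725e-02 * 36.3 / 1.024 = 0.53093 cm^3
Specific pore volume V_pore = V_liq / m_sample = 0.53093 / 1.72
V_pore = 0.3087 cm^3/g

0.3087


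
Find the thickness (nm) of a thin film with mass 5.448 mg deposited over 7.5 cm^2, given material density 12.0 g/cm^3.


Convert: m = 5.448 mg = 5.4480e-06 kg, A = 7.5 cm^2 = 7.5000e-04 m^2, rho = 12.0 g/cm^3 = 12000 kg/m^3
t = m / (A * rho)
t = 5.4480e-06 / (7.5000e-04 * 12000)
t = 6.0533e-07 m = 605.3 nm

605.3


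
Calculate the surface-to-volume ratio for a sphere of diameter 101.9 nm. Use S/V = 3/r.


Radius r = 101.9/2 = 50.95 nm
S/V = 3 / r = 3 / 50.95
S/V = 0.0589 nm^-1

0.0589


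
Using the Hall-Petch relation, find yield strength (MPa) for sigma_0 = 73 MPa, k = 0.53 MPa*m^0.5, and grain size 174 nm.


d = 174 nm = 1.74e-07 m
sqrt(d) = 0.0004171331
Hall-Petch contribution = k / sqrt(d) = 0.53 / 0.0004171331 = 1270.6 MPa
sigma = sigma_0 + k/sqrt(d) = 73 + 1270.6 = 1343.6 MPa

1343.6


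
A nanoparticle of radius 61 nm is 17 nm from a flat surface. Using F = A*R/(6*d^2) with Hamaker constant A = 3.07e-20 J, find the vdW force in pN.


Convert to SI: R = 61 nm = 6.1e-08 m, d = 17 nm = 1.7e-08 m
F = A * R / (6 * d^2)
F = 3.07e-20 * 6.1e-08 / (6 * (1.7e-08)^2)
F = 1.07999e-12 N = 1.08 pN

1.08


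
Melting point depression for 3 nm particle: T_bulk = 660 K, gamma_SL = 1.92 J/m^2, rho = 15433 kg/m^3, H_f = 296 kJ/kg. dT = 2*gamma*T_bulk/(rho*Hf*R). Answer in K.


Radius R = 3/2 = 1.5 nm = 1.5e-09 m
Convert H_f = 296 kJ/kg = 296000 J/kg
dT = 2 * gamma_SL * T_bulk / (rho * H_f * R)
dT = 2 * 1.92 * 660 / (15433 * 296000 * 1.5e-09)
dT = 369.9 K

369.9


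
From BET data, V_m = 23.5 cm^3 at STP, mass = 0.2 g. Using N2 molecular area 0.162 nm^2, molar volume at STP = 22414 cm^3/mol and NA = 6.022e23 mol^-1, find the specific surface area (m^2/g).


Number of moles in monolayer = V_m / 22414 = 23.5 / 22414 = 0.00104845
Number of molecules = moles * NA = 0.00104845 * 6.022e23
SA = molecules * sigma / mass
SA = (23.5 / 22414) * 6.022e23 * 0.162e-18 / 0.2
SA = 511.4 m^2/g

511.4


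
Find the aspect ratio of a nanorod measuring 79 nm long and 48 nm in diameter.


Aspect ratio AR = length / diameter
AR = 79 / 48
AR = 1.65

1.65


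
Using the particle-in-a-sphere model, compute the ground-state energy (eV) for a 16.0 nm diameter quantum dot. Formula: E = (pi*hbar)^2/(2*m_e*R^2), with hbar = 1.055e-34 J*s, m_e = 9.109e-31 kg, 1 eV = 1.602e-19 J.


Radius R = 16.0/2 = 8 nm = 8e-09 m
E = (pi * 1.055e-34)^2 / (2 * 9.109e-31 * (8e-09)^2)
E(J) = 9.42159e-22
E = E(J) / 1.602e-19 = 0.0059 eV

0.0059


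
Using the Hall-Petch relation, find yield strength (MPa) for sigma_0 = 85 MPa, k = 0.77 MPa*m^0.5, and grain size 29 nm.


d = 29 nm = 2.9e-08 m
sqrt(d) = 0.0001702939
Hall-Petch contribution = k / sqrt(d) = 0.77 / 0.0001702939 = 4521.6 MPa
sigma = sigma_0 + k/sqrt(d) = 85 + 4521.6 = 4606.6 MPa

4606.6


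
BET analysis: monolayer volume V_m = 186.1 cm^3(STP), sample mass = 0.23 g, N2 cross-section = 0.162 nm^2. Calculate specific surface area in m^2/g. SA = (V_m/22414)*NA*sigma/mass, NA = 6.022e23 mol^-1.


Number of moles in monolayer = V_m / 22414 = 186.1 / 22414 = 0.00830285
Number of molecules = moles * NA = 0.00830285 * 6.022e23
SA = molecules * sigma / mass
SA = (186.1 / 22414) * 6.022e23 * 0.162e-18 / 0.23
SA = 3521.7 m^2/g

3521.7


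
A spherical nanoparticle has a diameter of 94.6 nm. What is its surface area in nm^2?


Radius r = 94.6/2 = 47.3 nm
Surface area SA = 4 * pi * r^2
SA = 4 * pi * (47.3)^2
SA = 28114.62 nm^2

28114.62


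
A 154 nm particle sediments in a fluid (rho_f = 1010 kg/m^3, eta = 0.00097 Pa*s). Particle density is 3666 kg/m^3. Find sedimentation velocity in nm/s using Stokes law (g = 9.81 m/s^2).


Radius R = 154/2 nm = 7.7e-08 m
Density difference = 3666 - 1010 = 2656 kg/m^3
v = 2 * R^2 * (rho_p - rho_f) * g / (9 * eta)
v = 2 * (7.7e-08)^2 * 2656 * 9.81 / (9 * 0.00097)
v = 3.53911e-08 m/s = 35.3911 nm/s

35.3911


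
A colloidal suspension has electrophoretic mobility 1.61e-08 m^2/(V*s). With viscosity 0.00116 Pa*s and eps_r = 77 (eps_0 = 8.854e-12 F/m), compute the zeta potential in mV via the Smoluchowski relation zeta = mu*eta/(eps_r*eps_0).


Smoluchowski equation: zeta = mu * eta / (eps_r * eps_0)
zeta = 1.61e-08 * 0.00116 / (77 * 8.854e-12)
zeta = 0.027394 V = 27.39 mV

27.39


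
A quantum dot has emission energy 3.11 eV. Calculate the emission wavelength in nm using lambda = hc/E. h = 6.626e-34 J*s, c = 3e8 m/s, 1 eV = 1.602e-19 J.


Convert energy: E = 3.11 eV = 3.11 * 1.602e-19 = 4.98222e-19 J
lambda = h*c / E = 6.626e-34 * 3e8 / 4.98222e-19
lambda = 3.98979e-07 m = 399.0 nm

399.0


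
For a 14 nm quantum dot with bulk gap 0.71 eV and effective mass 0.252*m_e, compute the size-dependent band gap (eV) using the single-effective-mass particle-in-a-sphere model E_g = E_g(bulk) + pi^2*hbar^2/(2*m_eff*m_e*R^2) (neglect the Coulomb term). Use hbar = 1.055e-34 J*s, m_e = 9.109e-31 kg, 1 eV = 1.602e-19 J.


Radius R = 14/2 nm = 7e-09 m
Confinement energy dE = pi^2 * hbar^2 / (2 * m_eff * m_e * R^2)
dE = pi^2 * (1.055e-34)^2 / (2 * 0.252 * 9.109e-31 * (7e-09)^2) J, divided by 1.602e-19 J/eV
dE = 0.0305 eV
Total band gap = E_g(bulk) + dE = 0.71 + 0.0305 = 0.7405 eV

0.7405


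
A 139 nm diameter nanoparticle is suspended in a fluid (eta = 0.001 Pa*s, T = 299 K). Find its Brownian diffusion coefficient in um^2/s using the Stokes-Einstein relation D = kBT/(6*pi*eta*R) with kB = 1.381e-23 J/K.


Radius R = 139/2 = 69.5 nm = 6.95e-08 m
D = kB*T / (6*pi*eta*R)
D = 1.381e-23 * 299 / (6 * pi * 0.001 * 6.95e-08)
D = 3.15195e-12 m^2/s = 3.152 um^2/s

3.152


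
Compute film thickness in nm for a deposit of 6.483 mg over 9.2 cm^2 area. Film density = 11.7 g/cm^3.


Convert: m = 6.483 mg = 6.4830e-06 kg, A = 9.2 cm^2 = 9.2000e-04 m^2, rho = 11.7 g/cm^3 = 11700 kg/m^3
t = m / (A * rho)
t = 6.4830e-06 / (9.2000e-04 * 11700)
t = 6.0229e-07 m = 602.3 nm

602.3


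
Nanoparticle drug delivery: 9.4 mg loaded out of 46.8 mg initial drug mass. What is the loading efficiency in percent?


Drug loading efficiency = (drug loaded / drug initial) * 100
DLE = 9.4 / 46.8 * 100
DLE = 0.2009 * 100
DLE = 20.09%

20.09


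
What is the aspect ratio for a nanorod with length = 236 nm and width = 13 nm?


Aspect ratio AR = length / diameter
AR = 236 / 13
AR = 18.15

18.15


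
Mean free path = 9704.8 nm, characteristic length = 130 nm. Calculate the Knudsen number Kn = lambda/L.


Knudsen number Kn = lambda / L
Kn = 9704.8 / 130
Kn = 74.6523

74.6523


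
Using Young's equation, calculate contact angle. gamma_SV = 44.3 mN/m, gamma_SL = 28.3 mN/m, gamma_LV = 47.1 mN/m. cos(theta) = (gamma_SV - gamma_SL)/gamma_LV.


cos(theta) = (gamma_SV - gamma_SL) / gamma_LV
cos(theta) = (44.3 - 28.3) / 47.1
cos(theta) = 0.339703
theta = arccos(0.339703) = 70.14 degrees

70.14


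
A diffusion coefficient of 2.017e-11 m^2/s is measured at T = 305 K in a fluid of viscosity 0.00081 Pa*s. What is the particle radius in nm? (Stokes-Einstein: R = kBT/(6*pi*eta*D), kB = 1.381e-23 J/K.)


Stokes-Einstein: R = kB*T / (6*pi*eta*D)
R = 1.381e-23 * 305 / (6 * pi * 0.00081 * 2.017e-11)
R = 1.36773e-08 m = 13.68 nm

13.68


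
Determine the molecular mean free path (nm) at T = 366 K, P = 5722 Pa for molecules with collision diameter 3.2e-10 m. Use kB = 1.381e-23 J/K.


Mean free path: lambda = kB*T / (sqrt(2) * pi * d^2 * P)
lambda = 1.381e-23 * 366 / (sqrt(2) * pi * (3.2e-10)^2 * 5722)
lambda = 1.94161e-06 m
lambda = 1941.61 nm

1941.61


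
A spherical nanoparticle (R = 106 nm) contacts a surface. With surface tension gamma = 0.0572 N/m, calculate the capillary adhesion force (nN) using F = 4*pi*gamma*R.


Convert radius: R = 106 nm = 1.06e-07 m
F = 4 * pi * gamma * R
F = 4 * pi * 0.0572 * 1.06e-07
F = 7.61924e-08 N = 76.1924 nN

76.1924


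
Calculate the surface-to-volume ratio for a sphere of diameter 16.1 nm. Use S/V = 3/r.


Radius r = 16.1/2 = 8.05 nm
S/V = 3 / r = 3 / 8.05
S/V = 0.3727 nm^-1

0.3727


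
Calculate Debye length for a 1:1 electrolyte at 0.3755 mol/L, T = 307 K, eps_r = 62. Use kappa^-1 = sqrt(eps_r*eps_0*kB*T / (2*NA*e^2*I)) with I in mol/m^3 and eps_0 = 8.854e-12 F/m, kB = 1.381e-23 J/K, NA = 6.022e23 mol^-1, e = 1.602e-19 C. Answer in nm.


Ionic strength I = 0.3755 * 1^2 * 1000 = 375.5 mol/m^3
kappa^-1 = sqrt(62 * 8.854e-12 * 1.381e-23 * 307 / (2 * 6.022e23 * (1.602e-19)^2 * 375.5))
kappa^-1 = 0.448 nm

0.448


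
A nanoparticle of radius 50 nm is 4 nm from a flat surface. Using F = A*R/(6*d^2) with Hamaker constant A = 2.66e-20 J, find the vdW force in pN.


Convert to SI: R = 50 nm = 5e-08 m, d = 4 nm = 4e-09 m
F = A * R / (6 * d^2)
F = 2.66e-20 * 5e-08 / (6 * (4e-09)^2)
F = 1.38542e-11 N = 13.854 pN

13.854


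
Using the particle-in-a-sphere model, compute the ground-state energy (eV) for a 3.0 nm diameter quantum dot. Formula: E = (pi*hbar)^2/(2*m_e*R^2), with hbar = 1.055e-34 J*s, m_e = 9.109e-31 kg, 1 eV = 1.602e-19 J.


Radius R = 3.0/2 = 1.5 nm = 1.5e-09 m
E = (pi * 1.055e-34)^2 / (2 * 9.109e-31 * (1.5e-09)^2)
E(J) = 2.67992e-20
E = E(J) / 1.602e-19 = 0.1673 eV

0.1673


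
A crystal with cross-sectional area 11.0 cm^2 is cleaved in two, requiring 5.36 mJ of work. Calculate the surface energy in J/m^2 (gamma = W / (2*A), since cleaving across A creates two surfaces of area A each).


Convert: A = 11.0 cm^2 = 0.0011 m^2, W = 5.36 mJ = 0.00536 J
Cleaving exposes two faces of area A, so total new surface = 2*A and gamma = W / (2*A)
gamma = 0.00536 / (2 * 0.0011)
gamma = 2.436 J/m^2

2.436


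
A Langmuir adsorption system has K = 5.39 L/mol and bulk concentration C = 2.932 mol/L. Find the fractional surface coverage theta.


Langmuir isotherm: theta = K*C / (1 + K*C)
K*C = 5.39 * 2.932 = 15.80348
theta = 15.80348 / (1 + 15.80348) = 15.80348 / 16.80348
theta = 0.9405

0.9405


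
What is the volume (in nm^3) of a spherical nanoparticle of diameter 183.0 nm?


Radius r = 183.0/2 = 91.5 nm
Volume V = (4/3) * pi * r^3
V = (4/3) * pi * (91.5)^3
V = 3208868.29 nm^3

3208868.29


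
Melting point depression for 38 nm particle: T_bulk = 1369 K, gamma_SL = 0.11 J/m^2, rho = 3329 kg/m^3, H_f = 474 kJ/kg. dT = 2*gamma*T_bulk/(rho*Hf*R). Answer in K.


Radius R = 38/2 = 19 nm = 1.9e-08 m
Convert H_f = 474 kJ/kg = 474000 J/kg
dT = 2 * gamma_SL * T_bulk / (rho * H_f * R)
dT = 2 * 0.11 * 1369 / (3329 * 474000 * 1.9e-08)
dT = 10.0 K

10.0


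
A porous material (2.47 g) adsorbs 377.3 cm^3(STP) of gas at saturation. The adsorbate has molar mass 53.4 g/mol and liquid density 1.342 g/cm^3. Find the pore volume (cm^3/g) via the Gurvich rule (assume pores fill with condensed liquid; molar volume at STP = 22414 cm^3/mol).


Moles adsorbed n = V_ads / 22414 = 377.3 / 22414 = 1.683323e-02 mol
Liquid volume V_liq = n * M / rho_liq = 1.683323e-02 * 53.4 / 1.342 = 0.66982 cm^3
Specific pore volume V_pore = V_liq / m_sample = 0.66982 / 2.47
V_pore = 0.2712 cm^3/g

0.2712


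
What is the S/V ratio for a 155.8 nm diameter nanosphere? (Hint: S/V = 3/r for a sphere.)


Radius r = 155.8/2 = 77.9 nm
S/V = 3 / r = 3 / 77.9
S/V = 0.0385 nm^-1

0.0385


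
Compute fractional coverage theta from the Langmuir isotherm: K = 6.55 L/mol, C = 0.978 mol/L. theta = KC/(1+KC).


Langmuir isotherm: theta = K*C / (1 + K*C)
K*C = 6.55 * 0.978 = 6.4059
theta = 6.4059 / (1 + 6.4059) = 6.4059 / 7.4059
theta = 0.865

0.865


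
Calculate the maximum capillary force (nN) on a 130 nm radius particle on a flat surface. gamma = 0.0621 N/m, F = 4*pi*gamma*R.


Convert radius: R = 130 nm = 1.3e-07 m
F = 4 * pi * gamma * R
F = 4 * pi * 0.0621 * 1.3e-07
F = 1.01448e-07 N = 101.4483 nN

101.4483


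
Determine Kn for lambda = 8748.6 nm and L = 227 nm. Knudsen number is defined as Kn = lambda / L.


Knudsen number Kn = lambda / L
Kn = 8748.6 / 227
Kn = 38.5401

38.5401


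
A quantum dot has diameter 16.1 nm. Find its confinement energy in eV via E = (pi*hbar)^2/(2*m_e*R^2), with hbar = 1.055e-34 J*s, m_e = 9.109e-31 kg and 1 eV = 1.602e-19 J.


Radius R = 16.1/2 = 8.05 nm = 8.05e-09 m
E = (pi * 1.055e-34)^2 / (2 * 9.109e-31 * (8.05e-09)^2)
E(J) = 9.30491e-22
E = E(J) / 1.602e-19 = 0.0058 eV

0.0058


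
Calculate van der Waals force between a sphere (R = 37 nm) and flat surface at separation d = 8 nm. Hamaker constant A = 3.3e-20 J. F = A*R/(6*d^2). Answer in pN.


Convert to SI: R = 37 nm = 3.7e-08 m, d = 8 nm = 8e-09 m
F = A * R / (6 * d^2)
F = 3.3e-20 * 3.7e-08 / (6 * (8e-09)^2)
F = 3.17969e-12 N = 3.18 pN

3.18


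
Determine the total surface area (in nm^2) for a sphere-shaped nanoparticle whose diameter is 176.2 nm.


Radius r = 176.2/2 = 88.1 nm
Surface area SA = 4 * pi * r^2
SA = 4 * pi * (88.1)^2
SA = 97535.27 nm^2

97535.27


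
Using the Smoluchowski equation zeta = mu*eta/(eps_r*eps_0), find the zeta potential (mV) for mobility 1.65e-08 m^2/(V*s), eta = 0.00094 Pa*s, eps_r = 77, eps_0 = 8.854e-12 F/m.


Smoluchowski equation: zeta = mu * eta / (eps_r * eps_0)
zeta = 1.65e-08 * 0.00094 / (77 * 8.854e-12)
zeta = 0.02275 V = 22.75 mV

22.75


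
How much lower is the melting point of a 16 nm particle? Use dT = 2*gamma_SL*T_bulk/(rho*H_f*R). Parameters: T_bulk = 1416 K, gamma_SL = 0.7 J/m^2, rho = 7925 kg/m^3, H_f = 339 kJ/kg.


Radius R = 16/2 = 8 nm = 8e-09 m
Convert H_f = 339 kJ/kg = 339000 J/kg
dT = 2 * gamma_SL * T_bulk / (rho * H_f * R)
dT = 2 * 0.7 * 1416 / (7925 * 339000 * 8e-09)
dT = 92.2 K

92.2


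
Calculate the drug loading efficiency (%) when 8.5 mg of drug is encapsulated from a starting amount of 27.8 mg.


Drug loading efficiency = (drug loaded / drug initial) * 100
DLE = 8.5 / 27.8 * 100
DLE = 0.3058 * 100
DLE = 30.58%

30.58


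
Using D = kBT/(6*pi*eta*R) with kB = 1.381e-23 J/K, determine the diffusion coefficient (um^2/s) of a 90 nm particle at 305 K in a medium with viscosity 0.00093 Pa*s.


Radius R = 90/2 = 45 nm = 4.5e-08 m
D = kB*T / (6*pi*eta*R)
D = 1.381e-23 * 305 / (6 * pi * 0.00093 * 4.5e-08)
D = 5.33946e-12 m^2/s = 5.339 um^2/s

5.339


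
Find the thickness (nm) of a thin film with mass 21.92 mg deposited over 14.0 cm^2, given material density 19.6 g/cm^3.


Convert: m = 21.92 mg = 2.1920e-05 kg, A = 14.0 cm^2 = 1.4000e-03 m^2, rho = 19.6 g/cm^3 = 19600 kg/m^3
t = m / (A * rho)
t = 2.1920e-05 / (1.4000e-03 * 19600)
t = 7.9883e-07 m = 798.8 nm

798.8


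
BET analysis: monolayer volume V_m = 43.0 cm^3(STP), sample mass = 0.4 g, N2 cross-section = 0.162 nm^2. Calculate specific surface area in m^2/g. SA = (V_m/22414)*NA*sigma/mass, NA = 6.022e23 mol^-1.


Number of moles in monolayer = V_m / 22414 = 43.0 / 22414 = 0.00191844
Number of molecules = moles * NA = 0.00191844 * 6.022e23
SA = molecules * sigma / mass
SA = (43.0 / 22414) * 6.022e23 * 0.162e-18 / 0.4
SA = 467.9 m^2/g

467.9


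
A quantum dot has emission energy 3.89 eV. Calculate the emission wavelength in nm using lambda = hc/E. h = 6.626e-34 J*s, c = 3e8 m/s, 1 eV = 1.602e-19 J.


Convert energy: E = 3.89 eV = 3.89 * 1.602e-19 = 6.23178e-19 J
lambda = h*c / E = 6.626e-34 * 3e8 / 6.23178e-19
lambda = 3.18978e-07 m = 319.0 nm

319.0


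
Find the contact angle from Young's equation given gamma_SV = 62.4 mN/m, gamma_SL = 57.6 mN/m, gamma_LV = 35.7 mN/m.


cos(theta) = (gamma_SV - gamma_SL) / gamma_LV
cos(theta) = (62.4 - 57.6) / 35.7
cos(theta) = 0.134454
theta = arccos(0.134454) = 82.27 degrees

82.27


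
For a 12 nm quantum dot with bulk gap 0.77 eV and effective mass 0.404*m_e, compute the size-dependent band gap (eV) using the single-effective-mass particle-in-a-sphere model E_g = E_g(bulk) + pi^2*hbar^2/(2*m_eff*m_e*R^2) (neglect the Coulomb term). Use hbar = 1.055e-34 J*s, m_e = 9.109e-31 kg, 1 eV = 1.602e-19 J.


Radius R = 12/2 nm = 6e-09 m
Confinement energy dE = pi^2 * hbar^2 / (2 * m_eff * m_e * R^2)
dE = pi^2 * (1.055e-34)^2 / (2 * 0.404 * 9.109e-31 * (6e-09)^2) J, divided by 1.602e-19 J/eV
dE = 0.0259 eV
Total band gap = E_g(bulk) + dE = 0.77 + 0.0259 = 0.7959 eV

0.7959


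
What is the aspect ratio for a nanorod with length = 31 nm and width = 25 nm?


Aspect ratio AR = length / diameter
AR = 31 / 25
AR = 1.24

1.24


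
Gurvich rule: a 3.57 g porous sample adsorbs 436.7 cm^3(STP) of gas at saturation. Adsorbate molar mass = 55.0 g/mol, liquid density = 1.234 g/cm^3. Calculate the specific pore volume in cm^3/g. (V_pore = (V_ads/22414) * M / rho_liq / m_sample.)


Moles adsorbed n = V_ads / 22414 = 436.7 / 22414 = 1.948336e-02 mol
Liquid volume V_liq = n * M / rho_liq = 1.948336e-02 * 55.0 / 1.234 = 0.86838 cm^3
Specific pore volume V_pore = V_liq / m_sample = 0.86838 / 3.57
V_pore = 0.2432 cm^3/g

0.2432


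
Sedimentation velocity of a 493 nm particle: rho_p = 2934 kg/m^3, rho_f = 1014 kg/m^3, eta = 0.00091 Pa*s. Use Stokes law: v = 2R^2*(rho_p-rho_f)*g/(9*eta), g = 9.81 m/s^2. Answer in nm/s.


Radius R = 493/2 nm = 2.465e-07 m
Density difference = 2934 - 1014 = 1920 kg/m^3
v = 2 * R^2 * (rho_p - rho_f) * g / (9 * eta)
v = 2 * (2.465e-07)^2 * 1920 * 9.81 / (9 * 0.00091)
v = 2.7948e-07 m/s = 279.4796 nm/s

279.4796


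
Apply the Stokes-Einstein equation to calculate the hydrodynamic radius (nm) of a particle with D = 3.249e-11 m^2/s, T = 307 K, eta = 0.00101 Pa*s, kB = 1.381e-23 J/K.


Stokes-Einstein: R = kB*T / (6*pi*eta*D)
R = 1.381e-23 * 307 / (6 * pi * 0.00101 * 3.249e-11)
R = 6.85425e-09 m = 6.85 nm

6.85


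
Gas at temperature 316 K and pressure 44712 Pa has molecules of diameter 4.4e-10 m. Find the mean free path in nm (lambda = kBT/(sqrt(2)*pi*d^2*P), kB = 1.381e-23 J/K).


Mean free path: lambda = kB*T / (sqrt(2) * pi * d^2 * P)
lambda = 1.381e-23 * 316 / (sqrt(2) * pi * (4.4e-10)^2 * 44712)
lambda = 1.13471e-07 m
lambda = 113.47 nm

113.47


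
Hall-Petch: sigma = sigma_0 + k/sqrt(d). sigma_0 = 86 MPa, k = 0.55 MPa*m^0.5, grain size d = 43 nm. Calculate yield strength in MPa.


d = 43 nm = 4.3e-08 m
sqrt(d) = 0.0002073644
Hall-Petch contribution = k / sqrt(d) = 0.55 / 0.0002073644 = 2652.3 MPa
sigma = sigma_0 + k/sqrt(d) = 86 + 2652.3 = 2738.3 MPa

2738.3


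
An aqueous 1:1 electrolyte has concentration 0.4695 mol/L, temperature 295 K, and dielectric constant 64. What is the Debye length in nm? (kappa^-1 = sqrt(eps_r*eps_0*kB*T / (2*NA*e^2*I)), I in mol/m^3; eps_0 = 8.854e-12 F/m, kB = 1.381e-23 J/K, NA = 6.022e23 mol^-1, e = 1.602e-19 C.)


Ionic strength I = 0.4695 * 1^2 * 1000 = 469.5 mol/m^3
kappa^-1 = sqrt(64 * 8.854e-12 * 1.381e-23 * 295 / (2 * 6.022e23 * (1.602e-19)^2 * 469.5))
kappa^-1 = 0.399 nm

0.399


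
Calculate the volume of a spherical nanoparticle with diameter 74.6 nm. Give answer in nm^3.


Radius r = 74.6/2 = 37.3 nm
Volume V = (4/3) * pi * r^3
V = (4/3) * pi * (37.3)^3
V = 217377.76 nm^3

217377.76


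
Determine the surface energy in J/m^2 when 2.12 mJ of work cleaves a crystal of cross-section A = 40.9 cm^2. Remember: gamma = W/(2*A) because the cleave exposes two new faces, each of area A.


Convert: A = 40.9 cm^2 = 0.00409 m^2, W = 2.12 mJ = 0.00212 J
Cleaving exposes two faces of area A, so total new surface = 2*A and gamma = W / (2*A)
gamma = 0.00212 / (2 * 0.00409)
gamma = 0.259 J/m^2

0.259


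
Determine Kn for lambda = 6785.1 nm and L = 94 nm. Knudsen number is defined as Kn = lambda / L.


Knudsen number Kn = lambda / L
Kn = 6785.1 / 94
Kn = 72.1819

72.1819


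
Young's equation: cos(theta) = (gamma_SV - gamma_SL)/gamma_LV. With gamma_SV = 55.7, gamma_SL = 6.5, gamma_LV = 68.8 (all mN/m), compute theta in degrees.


cos(theta) = (gamma_SV - gamma_SL) / gamma_LV
cos(theta) = (55.7 - 6.5) / 68.8
cos(theta) = 0.715116
theta = arccos(0.715116) = 44.35 degrees

44.35


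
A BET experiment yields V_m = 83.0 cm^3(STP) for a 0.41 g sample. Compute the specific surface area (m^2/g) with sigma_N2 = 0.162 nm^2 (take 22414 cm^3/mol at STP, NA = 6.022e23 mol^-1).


Number of moles in monolayer = V_m / 22414 = 83.0 / 22414 = 0.00370304
Number of molecules = moles * NA = 0.00370304 * 6.022e23
SA = molecules * sigma / mass
SA = (83.0 / 22414) * 6.022e23 * 0.162e-18 / 0.41
SA = 881.1 m^2/g

881.1


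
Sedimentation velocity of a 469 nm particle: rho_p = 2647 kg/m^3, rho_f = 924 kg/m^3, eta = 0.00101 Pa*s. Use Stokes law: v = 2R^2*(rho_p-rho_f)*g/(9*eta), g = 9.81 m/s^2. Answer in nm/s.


Radius R = 469/2 nm = 2.345e-07 m
Density difference = 2647 - 924 = 1723 kg/m^3
v = 2 * R^2 * (rho_p - rho_f) * g / (9 * eta)
v = 2 * (2.345e-07)^2 * 1723 * 9.81 / (9 * 0.00101)
v = 2.04506e-07 m/s = 204.506 nm/s

204.506


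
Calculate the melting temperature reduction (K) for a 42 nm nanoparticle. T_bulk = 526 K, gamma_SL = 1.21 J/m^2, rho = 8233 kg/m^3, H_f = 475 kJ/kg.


Radius R = 42/2 = 21 nm = 2.1e-08 m
Convert H_f = 475 kJ/kg = 475000 J/kg
dT = 2 * gamma_SL * T_bulk / (rho * H_f * R)
dT = 2 * 1.21 * 526 / (8233 * 475000 * 2.1e-08)
dT = 15.5 K

15.5


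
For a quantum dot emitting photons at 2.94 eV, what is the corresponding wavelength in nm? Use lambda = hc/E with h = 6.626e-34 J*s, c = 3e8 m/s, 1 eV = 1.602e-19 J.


Convert energy: E = 2.94 eV = 2.94 * 1.602e-19 = 4.70988e-19 J
lambda = h*c / E = 6.626e-34 * 3e8 / 4.70988e-19
lambda = 4.22049e-07 m = 422.0 nm

422.0


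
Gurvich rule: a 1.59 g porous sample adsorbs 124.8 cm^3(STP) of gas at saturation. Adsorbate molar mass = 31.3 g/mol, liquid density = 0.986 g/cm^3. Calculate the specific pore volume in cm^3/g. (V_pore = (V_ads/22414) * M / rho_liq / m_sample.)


Moles adsorbed n = V_ads / 22414 = 124.8 / 22414 = 5.567949e-03 mol
Liquid volume V_liq = n * M / rho_liq = 5.567949e-03 * 31.3 / 0.986 = 0.17675 cm^3
Specific pore volume V_pore = V_liq / m_sample = 0.17675 / 1.59
V_pore = 0.1112 cm^3/g

0.1112


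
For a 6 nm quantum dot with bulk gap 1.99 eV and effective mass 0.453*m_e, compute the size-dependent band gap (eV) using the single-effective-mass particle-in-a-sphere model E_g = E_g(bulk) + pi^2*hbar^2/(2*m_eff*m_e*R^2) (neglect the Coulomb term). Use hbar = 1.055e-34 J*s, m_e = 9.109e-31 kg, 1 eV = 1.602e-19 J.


Radius R = 6/2 nm = 3e-09 m
Confinement energy dE = pi^2 * hbar^2 / (2 * m_eff * m_e * R^2)
dE = pi^2 * (1.055e-34)^2 / (2 * 0.453 * 9.109e-31 * (3e-09)^2) J, divided by 1.602e-19 J/eV
dE = 0.0923 eV
Total band gap = E_g(bulk) + dE = 1.99 + 0.0923 = 2.0823 eV

2.0823


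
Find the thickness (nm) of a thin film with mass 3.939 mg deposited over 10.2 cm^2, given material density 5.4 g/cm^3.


Convert: m = 3.939 mg = 3.9390e-06 kg, A = 10.2 cm^2 = 1.0200e-03 m^2, rho = 5.4 g/cm^3 = 5400 kg/m^3
t = m / (A * rho)
t = 3.9390e-06 / (1.0200e-03 * 5400)
t = 7.1514e-07 m = 715.1 nm

715.1
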